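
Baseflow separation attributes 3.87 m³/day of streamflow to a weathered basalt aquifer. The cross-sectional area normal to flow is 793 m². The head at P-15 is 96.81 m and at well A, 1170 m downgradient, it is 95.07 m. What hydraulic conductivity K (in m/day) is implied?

3.28

Hydraulic gradient i = (96.81 − 95.07) / 1170 = 1.74 / 1170 = 0.001487.
From Q = K·A·i, K = Q / (A·i) = 3.87 / (793.0 × 0.001487) = 3.282 m/day.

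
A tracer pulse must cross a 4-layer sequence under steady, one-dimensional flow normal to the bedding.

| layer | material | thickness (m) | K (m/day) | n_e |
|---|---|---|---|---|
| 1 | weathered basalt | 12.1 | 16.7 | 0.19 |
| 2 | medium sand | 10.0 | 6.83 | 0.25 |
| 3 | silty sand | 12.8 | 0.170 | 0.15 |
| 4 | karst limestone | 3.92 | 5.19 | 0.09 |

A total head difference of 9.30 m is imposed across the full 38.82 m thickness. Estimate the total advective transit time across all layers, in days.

59.5

With flow normal to the layers, continuity requires the same specific discharge q through every layer.
Σ(b_i/K_i) = 12.1/16.7 + 10.0/6.83 + 12.8/0.170 + 3.92/5.19 = 78.24 d.
q = Δh / Σ(b_i/K_i) = 9.30 / 78.24 = 0.1189 m/day.
In each layer the seepage velocity is v_i = q/n_i, so the layer transit time is t_i = b_i·n_i / q:
  layer 1 (weathered basalt): t_1 = 12.1 × 0.19 / 0.1189 = 19.34 d
  layer 2 (medium sand): t_2 = 10.0 × 0.25 / 0.1189 = 21.03 d
  layer 3 (silty sand): t_3 = 12.8 × 0.15 / 0.1189 = 16.15 d
  layer 4 (karst limestone): t_4 = 3.92 × 0.09 / 0.1189 = 2.968 d
Total t = Σ t_i = 59.49 days.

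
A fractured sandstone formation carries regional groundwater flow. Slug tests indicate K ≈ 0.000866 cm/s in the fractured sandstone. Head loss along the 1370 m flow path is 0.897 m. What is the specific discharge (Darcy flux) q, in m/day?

Convert K: 0.000866 cm/s × 864 = 0.7482 m/day.
Hydraulic gradient i = Δh / L = 0.897 / 1370 = 0.0006547.
Specific discharge q = K · i = 0.7482 × 0.0006547 = 0.0004899 m/day.

0.000490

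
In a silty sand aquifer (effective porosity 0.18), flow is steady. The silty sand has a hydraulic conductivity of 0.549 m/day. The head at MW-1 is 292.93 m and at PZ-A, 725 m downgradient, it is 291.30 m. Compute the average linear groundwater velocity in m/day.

0.00686

Hydraulic gradient i = (292.93 − 291.30) / 725 = 1.63 / 725 = 0.002248.
Darcy flux q = K · i = 0.5490 × 0.002248 = 0.001234 m/day.
Seepage velocity v = q / n_e = 0.001234 / 0.18 = 0.006857 m/day.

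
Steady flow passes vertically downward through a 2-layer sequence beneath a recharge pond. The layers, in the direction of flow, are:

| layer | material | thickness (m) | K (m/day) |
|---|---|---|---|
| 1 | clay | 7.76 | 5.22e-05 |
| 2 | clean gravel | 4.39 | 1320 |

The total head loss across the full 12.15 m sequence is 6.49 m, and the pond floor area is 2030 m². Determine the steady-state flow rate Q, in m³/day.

Flow is perpendicular to layering, so the layers act in series and the equivalent K is the thickness-weighted harmonic mean.
Total thickness L = 7.76 + 4.39 = 12.15 m.
Σ(b_i/K_i) = 7.76/5.22e-05 + 4.39/1320 = 1.487e+05 d.
K_eq = L / Σ(b_i/K_i) = 12.15 / 1.487e+05 = 8.173e-05 m/day.
Q = K_eq · A · (Δh/L) = 8.173e-05 × 2030 × (6.49/12.15) = 0.08862 m³/day.

0.0886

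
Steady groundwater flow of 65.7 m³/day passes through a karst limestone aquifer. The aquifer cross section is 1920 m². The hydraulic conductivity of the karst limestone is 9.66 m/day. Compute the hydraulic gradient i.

0.00354

From Q = K·A·i, i = Q / (K·A) = 65.7 / (9.660 × 1920) = 0.003542.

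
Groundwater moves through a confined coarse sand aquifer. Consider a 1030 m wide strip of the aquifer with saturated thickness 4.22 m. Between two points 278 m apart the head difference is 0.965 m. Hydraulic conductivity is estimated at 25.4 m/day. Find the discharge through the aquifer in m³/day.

383

Cross-sectional area A = 1030 × 4.22 = 4347 m².
Hydraulic gradient i = Δh / L = 0.965 / 278 = 0.003471.
Darcy's law: Q = K · A · i = 25.40 × 4347 × 0.003471 = 383.2 m³/day.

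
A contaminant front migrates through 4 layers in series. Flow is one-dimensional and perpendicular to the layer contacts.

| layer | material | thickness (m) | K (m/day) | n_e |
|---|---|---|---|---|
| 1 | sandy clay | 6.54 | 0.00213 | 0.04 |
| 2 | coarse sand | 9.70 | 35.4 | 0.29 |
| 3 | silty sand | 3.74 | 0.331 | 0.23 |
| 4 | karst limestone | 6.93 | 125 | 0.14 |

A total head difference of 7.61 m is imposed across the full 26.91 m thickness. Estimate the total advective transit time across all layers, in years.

With flow normal to the layers, continuity requires the same specific discharge q through every layer.
Σ(b_i/K_i) = 6.54/0.00213 + 9.70/35.4 + 3.74/0.331 + 6.93/125 = 3082 d.
q = Δh / Σ(b_i/K_i) = 7.61 / 3082 = 0.002469 m/day.
In each layer the seepage velocity is v_i = q/n_i, so the layer transit time is t_i = b_i·n_i / q:
  layer 1 (sandy clay): t_1 = 6.54 × 0.04 / 0.002469 = 105.9 d
  layer 2 (coarse sand): t_2 = 9.70 × 0.29 / 0.002469 = 1139 d
  layer 3 (silty sand): t_3 = 3.74 × 0.23 / 0.002469 = 348.4 d
  layer 4 (karst limestone): t_4 = 6.93 × 0.14 / 0.002469 = 392.9 d
Total t = Σ t_i = 1987 days = 5.439 years.

5.44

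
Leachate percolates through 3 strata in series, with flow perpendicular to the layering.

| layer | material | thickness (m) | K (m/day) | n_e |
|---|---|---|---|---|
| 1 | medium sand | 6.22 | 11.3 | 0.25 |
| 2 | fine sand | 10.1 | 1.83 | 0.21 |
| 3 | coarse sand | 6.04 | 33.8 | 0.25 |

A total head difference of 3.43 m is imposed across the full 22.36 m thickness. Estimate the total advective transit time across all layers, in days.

9.45

With flow normal to the layers, continuity requires the same specific discharge q through every layer.
Σ(b_i/K_i) = 6.22/11.3 + 10.1/1.83 + 6.04/33.8 = 6.248 d.
q = Δh / Σ(b_i/K_i) = 3.43 / 6.248 = 0.5490 m/day.
In each layer the seepage velocity is v_i = q/n_i, so the layer transit time is t_i = b_i·n_i / q:
  layer 1 (medium sand): t_1 = 6.22 × 0.25 / 0.5490 = 2.833 d
  layer 2 (fine sand): t_2 = 10.1 × 0.21 / 0.5490 = 3.864 d
  layer 3 (coarse sand): t_3 = 6.04 × 0.25 / 0.5490 = 2.751 d
Total t = Σ t_i = 9.447 days.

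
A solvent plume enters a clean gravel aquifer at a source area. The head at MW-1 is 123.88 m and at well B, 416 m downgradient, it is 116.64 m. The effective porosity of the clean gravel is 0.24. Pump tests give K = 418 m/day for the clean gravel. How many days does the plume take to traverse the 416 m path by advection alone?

13.7

Hydraulic gradient i = (123.88 − 116.64) / 416 = 7.24 / 416 = 0.01740.
Darcy flux q = K · i = 418.0 × 0.01740 = 7.275 m/day.
Seepage velocity v = q / n_e = 7.275 / 0.24 = 30.31 m/day.
Travel time t = L / v = 416 / 30.31 = 13.72 days.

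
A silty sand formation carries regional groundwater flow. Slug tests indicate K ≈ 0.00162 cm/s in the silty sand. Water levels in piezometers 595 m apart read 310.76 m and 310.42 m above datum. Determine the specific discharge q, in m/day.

Convert K: 0.00162 cm/s × 864 = 1.400 m/day.
Hydraulic gradient i = (310.76 − 310.42) / 595 = 0.34 / 595 = 0.0005714.
Specific discharge q = K · i = 1.400 × 0.0005714 = 0.0007998 m/day.

0.000800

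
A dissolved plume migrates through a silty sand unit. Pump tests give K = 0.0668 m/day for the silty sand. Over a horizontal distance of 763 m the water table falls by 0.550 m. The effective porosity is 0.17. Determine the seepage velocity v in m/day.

0.000283

Hydraulic gradient i = Δh / L = 0.550 / 763 = 0.0007208.
Darcy flux q = K · i = 0.06680 × 0.0007208 = 4.815e-05 m/day.
Seepage velocity v = q / n_e = 4.815e-05 / 0.17 = 0.0002832 m/day.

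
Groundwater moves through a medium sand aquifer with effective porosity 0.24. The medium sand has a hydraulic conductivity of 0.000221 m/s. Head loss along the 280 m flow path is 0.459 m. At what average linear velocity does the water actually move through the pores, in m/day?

Convert K: 0.000221 m/s × 86400 = 19.09 m/day.
Hydraulic gradient i = Δh / L = 0.459 / 280 = 0.001639.
Darcy flux q = K · i = 19.09 × 0.001639 = 0.03130 m/day.
Seepage velocity v = q / n_e = 0.03130 / 0.24 = 0.1304 m/day.

0.130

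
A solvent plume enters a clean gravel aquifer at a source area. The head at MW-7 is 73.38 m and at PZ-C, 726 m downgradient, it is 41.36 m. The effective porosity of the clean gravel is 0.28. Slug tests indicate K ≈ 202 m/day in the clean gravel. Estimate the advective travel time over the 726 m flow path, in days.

22.8

Hydraulic gradient i = (73.38 − 41.36) / 726 = 32.02 / 726 = 0.04410.
Darcy flux q = K · i = 202.0 × 0.04410 = 8.909 m/day.
Seepage velocity v = q / n_e = 8.909 / 0.28 = 31.82 m/day.
Travel time t = L / v = 726 / 31.82 = 22.82 days.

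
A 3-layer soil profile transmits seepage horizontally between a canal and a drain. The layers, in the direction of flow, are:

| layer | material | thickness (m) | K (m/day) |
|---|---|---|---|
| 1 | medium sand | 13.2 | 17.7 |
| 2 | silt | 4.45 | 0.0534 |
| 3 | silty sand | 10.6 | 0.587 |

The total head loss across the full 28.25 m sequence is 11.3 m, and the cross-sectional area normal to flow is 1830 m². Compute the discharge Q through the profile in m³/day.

202

Flow is perpendicular to layering, so the layers act in series and the equivalent K is the thickness-weighted harmonic mean.
Total thickness L = 13.2 + 4.45 + 10.6 = 28.25 m.
Σ(b_i/K_i) = 13.2/17.7 + 4.45/0.0534 + 10.6/0.587 = 102.1 d.
K_eq = L / Σ(b_i/K_i) = 28.25 / 102.1 = 0.2766 m/day.
Q = K_eq · A · (Δh/L) = 0.2766 × 1830 × (11.3/28.25) = 202.5 m³/day.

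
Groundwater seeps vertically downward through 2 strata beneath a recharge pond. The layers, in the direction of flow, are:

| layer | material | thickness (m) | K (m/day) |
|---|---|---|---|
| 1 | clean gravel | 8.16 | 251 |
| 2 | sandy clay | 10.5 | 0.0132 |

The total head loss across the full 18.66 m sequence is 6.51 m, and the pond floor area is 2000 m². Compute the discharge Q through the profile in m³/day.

16.4

Flow is perpendicular to layering, so the layers act in series and the equivalent K is the thickness-weighted harmonic mean.
Total thickness L = 8.16 + 10.5 = 18.66 m.
Σ(b_i/K_i) = 8.16/251 + 10.5/0.0132 = 795.5 d.
K_eq = L / Σ(b_i/K_i) = 18.66 / 795.5 = 0.02346 m/day.
Q = K_eq · A · (Δh/L) = 0.02346 × 2000 × (6.51/18.66) = 16.37 m³/day.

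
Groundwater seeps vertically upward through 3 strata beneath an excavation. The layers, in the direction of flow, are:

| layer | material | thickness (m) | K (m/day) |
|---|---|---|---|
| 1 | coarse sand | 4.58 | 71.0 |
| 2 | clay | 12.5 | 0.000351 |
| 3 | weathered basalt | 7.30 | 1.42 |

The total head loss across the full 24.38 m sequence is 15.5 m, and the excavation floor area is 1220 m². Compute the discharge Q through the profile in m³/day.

Flow is perpendicular to layering, so the layers act in series and the equivalent K is the thickness-weighted harmonic mean.
Total thickness L = 4.58 + 12.5 + 7.30 = 24.38 m.
Σ(b_i/K_i) = 4.58/71.0 + 12.5/0.000351 + 7.30/1.42 = 35618 d.
K_eq = L / Σ(b_i/K_i) = 24.38 / 35618 = 0.0006845 m/day.
Q = K_eq · A · (Δh/L) = 0.0006845 × 1220 × (15.5/24.38) = 0.5309 m³/day.

0.531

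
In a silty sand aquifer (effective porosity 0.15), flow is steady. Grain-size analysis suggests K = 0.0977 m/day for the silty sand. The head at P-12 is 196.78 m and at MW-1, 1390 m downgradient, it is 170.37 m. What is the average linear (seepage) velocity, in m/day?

Hydraulic gradient i = (196.78 − 170.37) / 1390 = 26.41 / 1390 = 0.01900.
Darcy flux q = K · i = 0.09770 × 0.01900 = 0.001856 m/day.
Seepage velocity v = q / n_e = 0.001856 / 0.15 = 0.01238 m/day.

0.0124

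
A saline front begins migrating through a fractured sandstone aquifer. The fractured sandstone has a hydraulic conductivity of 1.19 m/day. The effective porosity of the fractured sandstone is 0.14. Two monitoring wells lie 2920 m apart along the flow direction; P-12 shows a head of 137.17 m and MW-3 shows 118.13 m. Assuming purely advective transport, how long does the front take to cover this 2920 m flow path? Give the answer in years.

Hydraulic gradient i = (137.17 − 118.13) / 2920 = 19.04 / 2920 = 0.006521.
Darcy flux q = K · i = 1.190 × 0.006521 = 0.007759 m/day.
Seepage velocity v = q / n_e = 0.007759 / 0.14 = 0.05542 m/day.
Travel time t = L / v = 2920 / 0.05542 = 52684 days = 144.2 years.

144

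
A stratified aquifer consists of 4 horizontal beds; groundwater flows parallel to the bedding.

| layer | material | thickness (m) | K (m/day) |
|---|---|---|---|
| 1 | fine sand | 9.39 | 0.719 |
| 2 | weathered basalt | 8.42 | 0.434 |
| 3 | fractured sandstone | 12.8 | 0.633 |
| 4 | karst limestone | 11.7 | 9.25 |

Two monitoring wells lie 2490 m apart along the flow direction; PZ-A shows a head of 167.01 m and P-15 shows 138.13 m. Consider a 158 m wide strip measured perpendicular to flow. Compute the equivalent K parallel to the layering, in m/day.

Flow is parallel to layering, so each bed carries its own Darcy discharge and the transmissivities add.
Σ(K_i·b_i) = 0.719×9.39 + 0.434×8.42 + 0.633×12.8 + 9.25×11.7 = 126.7 m²/day.
Total thickness b = 42.31 m, so K_eq = Σ(K_i·b_i)/b = 2.995 m/day.

3.00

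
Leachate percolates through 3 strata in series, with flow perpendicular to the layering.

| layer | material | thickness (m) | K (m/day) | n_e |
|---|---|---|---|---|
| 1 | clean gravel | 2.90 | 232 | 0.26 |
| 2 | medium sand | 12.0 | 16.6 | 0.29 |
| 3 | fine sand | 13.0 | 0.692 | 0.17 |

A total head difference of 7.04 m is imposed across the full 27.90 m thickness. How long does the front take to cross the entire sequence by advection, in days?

17.9

With flow normal to the layers, continuity requires the same specific discharge q through every layer.
Σ(b_i/K_i) = 2.90/232 + 12.0/16.6 + 13.0/0.692 = 19.52 d.
q = Δh / Σ(b_i/K_i) = 7.04 / 19.52 = 0.3606 m/day.
In each layer the seepage velocity is v_i = q/n_i, so the layer transit time is t_i = b_i·n_i / q:
  layer 1 (clean gravel): t_1 = 2.90 × 0.26 / 0.3606 = 2.091 d
  layer 2 (medium sand): t_2 = 12.0 × 0.29 / 0.3606 = 9.650 d
  layer 3 (fine sand): t_3 = 13.0 × 0.17 / 0.3606 = 6.128 d
Total t = Σ t_i = 17.87 days.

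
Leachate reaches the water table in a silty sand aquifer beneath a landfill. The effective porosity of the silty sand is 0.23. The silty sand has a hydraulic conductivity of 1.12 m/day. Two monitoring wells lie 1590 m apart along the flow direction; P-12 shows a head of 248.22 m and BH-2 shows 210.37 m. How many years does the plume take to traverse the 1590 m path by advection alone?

37.6

Hydraulic gradient i = (248.22 − 210.37) / 1590 = 37.85 / 1590 = 0.02381.
Darcy flux q = K · i = 1.120 × 0.02381 = 0.02666 m/day.
Seepage velocity v = q / n_e = 0.02666 / 0.23 = 0.1159 m/day.
Travel time t = L / v = 1590 / 0.1159 = 13716 days = 37.55 years.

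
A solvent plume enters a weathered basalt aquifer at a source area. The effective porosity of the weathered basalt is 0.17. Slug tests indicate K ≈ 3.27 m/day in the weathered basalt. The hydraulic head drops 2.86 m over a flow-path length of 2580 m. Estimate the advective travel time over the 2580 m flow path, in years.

331

Hydraulic gradient i = Δh / L = 2.86 / 2580 = 0.001109.
Darcy flux q = K · i = 3.270 × 0.001109 = 0.003625 m/day.
Seepage velocity v = q / n_e = 0.003625 / 0.17 = 0.02132 m/day.
Travel time t = L / v = 2580 / 0.02132 = 1.210e+05 days = 331.3 years.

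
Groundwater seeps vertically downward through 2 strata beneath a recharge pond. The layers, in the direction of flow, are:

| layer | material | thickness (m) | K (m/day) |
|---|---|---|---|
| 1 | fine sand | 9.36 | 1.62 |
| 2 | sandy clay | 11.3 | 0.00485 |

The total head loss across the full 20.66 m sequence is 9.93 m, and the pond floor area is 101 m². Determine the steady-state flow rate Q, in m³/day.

0.429

Flow is perpendicular to layering, so the layers act in series and the equivalent K is the thickness-weighted harmonic mean.
Total thickness L = 9.36 + 11.3 = 20.66 m.
Σ(b_i/K_i) = 9.36/1.62 + 11.3/0.00485 = 2336 d.
K_eq = L / Σ(b_i/K_i) = 20.66 / 2336 = 0.008845 m/day.
Q = K_eq · A · (Δh/L) = 0.008845 × 101 × (9.93/20.66) = 0.4294 m³/day.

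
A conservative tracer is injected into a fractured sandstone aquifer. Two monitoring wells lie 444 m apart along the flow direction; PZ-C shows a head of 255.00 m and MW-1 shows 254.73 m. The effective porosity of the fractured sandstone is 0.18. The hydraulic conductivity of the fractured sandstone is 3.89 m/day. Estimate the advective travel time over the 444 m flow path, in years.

92.5

Hydraulic gradient i = (255.00 − 254.73) / 444 = 0.27 / 444 = 0.0006081.
Darcy flux q = K · i = 3.890 × 0.0006081 = 0.002366 m/day.
Seepage velocity v = q / n_e = 0.002366 / 0.18 = 0.01314 m/day.
Travel time t = L / v = 444 / 0.01314 = 33785 days = 92.50 years.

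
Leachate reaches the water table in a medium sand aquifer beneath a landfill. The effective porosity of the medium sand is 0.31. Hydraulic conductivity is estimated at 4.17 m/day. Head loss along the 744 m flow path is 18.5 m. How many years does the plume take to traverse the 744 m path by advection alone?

6.09

Hydraulic gradient i = Δh / L = 18.5 / 744 = 0.02487.
Darcy flux q = K · i = 4.170 × 0.02487 = 0.1037 m/day.
Seepage velocity v = q / n_e = 0.1037 / 0.31 = 0.3345 m/day.
Travel time t = L / v = 744 / 0.3345 = 2224 days = 6.090 years.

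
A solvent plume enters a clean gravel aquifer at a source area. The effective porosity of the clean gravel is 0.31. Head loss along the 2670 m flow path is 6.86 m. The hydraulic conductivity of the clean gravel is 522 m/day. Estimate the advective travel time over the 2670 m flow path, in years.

1.69

Hydraulic gradient i = Δh / L = 6.86 / 2670 = 0.002569.
Darcy flux q = K · i = 522.0 × 0.002569 = 1.341 m/day.
Seepage velocity v = q / n_e = 1.341 / 0.31 = 4.326 m/day.
Travel time t = L / v = 2670 / 4.326 = 617.1 days = 1.690 years.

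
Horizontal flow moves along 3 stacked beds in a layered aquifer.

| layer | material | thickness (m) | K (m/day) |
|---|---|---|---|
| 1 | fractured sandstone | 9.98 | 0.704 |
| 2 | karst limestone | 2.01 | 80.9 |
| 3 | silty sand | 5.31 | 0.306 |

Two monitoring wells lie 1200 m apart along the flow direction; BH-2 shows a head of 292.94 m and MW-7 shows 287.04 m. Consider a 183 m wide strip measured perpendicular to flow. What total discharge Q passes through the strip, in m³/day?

154

Flow is parallel to layering, so each bed carries its own Darcy discharge and the transmissivities add.
Σ(K_i·b_i) = 0.704×9.98 + 80.9×2.01 + 0.306×5.31 = 171.3 m²/day.
Hydraulic gradient i = (292.94 − 287.04) / 1200 = 5.9 / 1200 = 0.004917.
Q = Σ(K_i·b_i) · W · i = 171.3 × 183 × 0.004917 = 154.1 m³/day.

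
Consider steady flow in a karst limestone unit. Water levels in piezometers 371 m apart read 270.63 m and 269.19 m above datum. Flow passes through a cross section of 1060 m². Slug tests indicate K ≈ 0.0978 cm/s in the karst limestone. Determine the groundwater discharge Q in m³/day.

348

Convert K: 0.0978 cm/s × 864 = 84.50 m/day.
Hydraulic gradient i = (270.63 − 269.19) / 371 = 1.44 / 371 = 0.003881.
Darcy's law: Q = K · A · i = 84.50 × 1060 × 0.003881 = 347.7 m³/day.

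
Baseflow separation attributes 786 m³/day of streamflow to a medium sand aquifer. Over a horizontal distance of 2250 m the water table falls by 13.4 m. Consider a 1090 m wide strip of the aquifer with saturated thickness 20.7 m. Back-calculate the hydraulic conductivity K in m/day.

Cross-sectional area A = 1090 × 20.7 = 22563 m².
Hydraulic gradient i = Δh / L = 13.4 / 2250 = 0.005956.
From Q = K·A·i, K = Q / (A·i) = 786 / (22563 × 0.005956) = 5.849 m/day.

5.85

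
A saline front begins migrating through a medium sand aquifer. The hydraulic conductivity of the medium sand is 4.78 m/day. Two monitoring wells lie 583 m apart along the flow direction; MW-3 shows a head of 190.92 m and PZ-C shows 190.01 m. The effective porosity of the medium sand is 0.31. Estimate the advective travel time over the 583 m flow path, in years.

66.3

Hydraulic gradient i = (190.92 − 190.01) / 583 = 0.91 / 583 = 0.001561.
Darcy flux q = K · i = 4.780 × 0.001561 = 0.007461 m/day.
Seepage velocity v = q / n_e = 0.007461 / 0.31 = 0.02407 m/day.
Travel time t = L / v = 583 / 0.02407 = 24223 days = 66.32 years.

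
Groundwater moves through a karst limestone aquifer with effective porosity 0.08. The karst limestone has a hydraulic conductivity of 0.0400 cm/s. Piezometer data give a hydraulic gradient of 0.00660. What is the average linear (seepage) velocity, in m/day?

Convert K: 0.0400 cm/s × 864 = 34.56 m/day.
Hydraulic gradient i = 0.00660.
Darcy flux q = K · i = 34.56 × 0.006600 = 0.2281 m/day.
Seepage velocity v = q / n_e = 0.2281 / 0.08 = 2.851 m/day.

2.85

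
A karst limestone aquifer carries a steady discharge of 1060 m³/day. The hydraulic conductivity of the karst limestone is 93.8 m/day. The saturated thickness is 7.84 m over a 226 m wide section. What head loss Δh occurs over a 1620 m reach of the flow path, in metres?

10.3

Cross-sectional area A = 226 × 7.84 = 1772 m².
From Q = K·A·i, i = Q / (K·A) = 1060 / (93.80 × 1772) = 0.006378.
Head loss Δh = i · L = 0.006378 × 1620 = 10.33 m.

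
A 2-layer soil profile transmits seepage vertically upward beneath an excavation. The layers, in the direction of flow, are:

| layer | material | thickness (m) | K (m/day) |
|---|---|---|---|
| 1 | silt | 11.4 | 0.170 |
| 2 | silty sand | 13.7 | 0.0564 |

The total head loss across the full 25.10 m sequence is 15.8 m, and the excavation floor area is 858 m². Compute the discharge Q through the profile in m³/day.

Flow is perpendicular to layering, so the layers act in series and the equivalent K is the thickness-weighted harmonic mean.
Total thickness L = 11.4 + 13.7 = 25.10 m.
Σ(b_i/K_i) = 11.4/0.170 + 13.7/0.0564 = 310.0 d.
K_eq = L / Σ(b_i/K_i) = 25.10 / 310.0 = 0.08098 m/day.
Q = K_eq · A · (Δh/L) = 0.08098 × 858 × (15.8/25.10) = 43.74 m³/day.

43.7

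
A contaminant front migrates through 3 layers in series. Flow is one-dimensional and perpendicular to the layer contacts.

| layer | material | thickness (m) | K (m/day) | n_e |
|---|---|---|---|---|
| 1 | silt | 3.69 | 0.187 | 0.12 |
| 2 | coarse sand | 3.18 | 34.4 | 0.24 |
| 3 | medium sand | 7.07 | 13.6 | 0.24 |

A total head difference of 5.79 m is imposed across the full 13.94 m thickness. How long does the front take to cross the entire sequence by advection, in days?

10.2

With flow normal to the layers, continuity requires the same specific discharge q through every layer.
Σ(b_i/K_i) = 3.69/0.187 + 3.18/34.4 + 7.07/13.6 = 20.34 d.
q = Δh / Σ(b_i/K_i) = 5.79 / 20.34 = 0.2846 m/day.
In each layer the seepage velocity is v_i = q/n_i, so the layer transit time is t_i = b_i·n_i / q:
  layer 1 (silt): t_1 = 3.69 × 0.12 / 0.2846 = 1.556 d
  layer 2 (coarse sand): t_2 = 3.18 × 0.24 / 0.2846 = 2.682 d
  layer 3 (medium sand): t_3 = 7.07 × 0.24 / 0.2846 = 5.962 d
Total t = Σ t_i = 10.20 days.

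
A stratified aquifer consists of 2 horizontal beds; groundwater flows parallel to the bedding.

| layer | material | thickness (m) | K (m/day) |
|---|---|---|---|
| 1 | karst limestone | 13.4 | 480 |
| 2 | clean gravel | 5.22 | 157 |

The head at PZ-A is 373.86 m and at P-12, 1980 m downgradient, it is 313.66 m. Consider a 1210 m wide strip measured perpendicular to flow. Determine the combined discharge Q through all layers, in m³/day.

Flow is parallel to layering, so each bed carries its own Darcy discharge and the transmissivities add.
Σ(K_i·b_i) = 480×13.4 + 157×5.22 = 7252 m²/day.
Hydraulic gradient i = (373.86 − 313.66) / 1980 = 60.2 / 1980 = 0.03040.
Q = Σ(K_i·b_i) · W · i = 7252 × 1210 × 0.03040 = 2.668e+05 m³/day.

267000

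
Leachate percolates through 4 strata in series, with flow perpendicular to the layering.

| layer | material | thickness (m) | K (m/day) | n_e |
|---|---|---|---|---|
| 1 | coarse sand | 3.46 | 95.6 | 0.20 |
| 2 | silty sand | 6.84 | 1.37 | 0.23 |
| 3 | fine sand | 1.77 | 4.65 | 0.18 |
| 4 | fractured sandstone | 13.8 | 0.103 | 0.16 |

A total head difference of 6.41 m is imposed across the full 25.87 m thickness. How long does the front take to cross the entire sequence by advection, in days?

With flow normal to the layers, continuity requires the same specific discharge q through every layer.
Σ(b_i/K_i) = 3.46/95.6 + 6.84/1.37 + 1.77/4.65 + 13.8/0.103 = 139.4 d.
q = Δh / Σ(b_i/K_i) = 6.41 / 139.4 = 0.04599 m/day.
In each layer the seepage velocity is v_i = q/n_i, so the layer transit time is t_i = b_i·n_i / q:
  layer 1 (coarse sand): t_1 = 3.46 × 0.20 / 0.04599 = 15.05 d
  layer 2 (silty sand): t_2 = 6.84 × 0.23 / 0.04599 = 34.21 d
  layer 3 (fine sand): t_3 = 1.77 × 0.18 / 0.04599 = 6.928 d
  layer 4 (fractured sandstone): t_4 = 13.8 × 0.16 / 0.04599 = 48.01 d
Total t = Σ t_i = 104.2 days.

104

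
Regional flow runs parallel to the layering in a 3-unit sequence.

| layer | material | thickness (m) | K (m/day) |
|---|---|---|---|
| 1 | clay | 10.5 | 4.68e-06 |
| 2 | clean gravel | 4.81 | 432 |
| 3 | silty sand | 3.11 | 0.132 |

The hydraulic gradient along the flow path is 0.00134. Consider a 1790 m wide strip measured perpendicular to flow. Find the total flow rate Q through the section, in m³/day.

4990

Flow is parallel to layering, so each bed carries its own Darcy discharge and the transmissivities add.
Σ(K_i·b_i) = 4.68e-06×10.5 + 432×4.81 + 0.132×3.11 = 2078 m²/day.
Hydraulic gradient i = 0.00134.
Q = Σ(K_i·b_i) · W · i = 2078 × 1790 × 0.001340 = 4985 m³/day.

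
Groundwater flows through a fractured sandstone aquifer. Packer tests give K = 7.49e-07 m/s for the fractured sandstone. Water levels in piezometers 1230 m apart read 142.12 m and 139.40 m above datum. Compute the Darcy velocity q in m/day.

0.000143

Convert K: 7.49e-07 m/s × 86400 = 0.06471 m/day.
Hydraulic gradient i = (142.12 − 139.40) / 1230 = 2.72 / 1230 = 0.002211.
Specific discharge q = K · i = 0.06471 × 0.002211 = 0.0001431 m/day.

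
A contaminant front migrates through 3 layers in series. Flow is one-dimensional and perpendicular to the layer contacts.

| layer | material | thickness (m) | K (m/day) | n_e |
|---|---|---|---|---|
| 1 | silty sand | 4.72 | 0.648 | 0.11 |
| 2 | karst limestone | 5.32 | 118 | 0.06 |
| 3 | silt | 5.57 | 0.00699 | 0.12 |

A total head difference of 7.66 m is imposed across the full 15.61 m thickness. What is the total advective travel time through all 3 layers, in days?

With flow normal to the layers, continuity requires the same specific discharge q through every layer.
Σ(b_i/K_i) = 4.72/0.648 + 5.32/118 + 5.57/0.00699 = 804.2 d.
q = Δh / Σ(b_i/K_i) = 7.66 / 804.2 = 0.009525 m/day.
In each layer the seepage velocity is v_i = q/n_i, so the layer transit time is t_i = b_i·n_i / q:
  layer 1 (silty sand): t_1 = 4.72 × 0.11 / 0.009525 = 54.51 d
  layer 2 (karst limestone): t_2 = 5.32 × 0.06 / 0.009525 = 33.51 d
  layer 3 (silt): t_3 = 5.57 × 0.12 / 0.009525 = 70.17 d
Total t = Σ t_i = 158.2 days.

158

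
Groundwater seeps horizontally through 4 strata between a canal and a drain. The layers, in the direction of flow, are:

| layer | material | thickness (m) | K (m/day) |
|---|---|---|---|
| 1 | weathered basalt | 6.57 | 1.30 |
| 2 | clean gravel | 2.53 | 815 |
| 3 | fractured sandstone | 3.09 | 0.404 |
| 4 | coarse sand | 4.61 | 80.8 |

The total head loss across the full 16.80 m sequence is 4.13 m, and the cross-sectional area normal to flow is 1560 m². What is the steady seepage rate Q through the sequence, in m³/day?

505

Flow is perpendicular to layering, so the layers act in series and the equivalent K is the thickness-weighted harmonic mean.
Total thickness L = 6.57 + 2.53 + 3.09 + 4.61 = 16.80 m.
Σ(b_i/K_i) = 6.57/1.30 + 2.53/815 + 3.09/0.404 + 4.61/80.8 = 12.76 d.
K_eq = L / Σ(b_i/K_i) = 16.80 / 12.76 = 1.316 m/day.
Q = K_eq · A · (Δh/L) = 1.316 × 1560 × (4.13/16.80) = 504.8 m³/day.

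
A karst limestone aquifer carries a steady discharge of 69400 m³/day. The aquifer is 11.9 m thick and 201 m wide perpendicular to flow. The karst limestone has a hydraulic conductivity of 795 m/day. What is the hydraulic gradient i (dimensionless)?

Cross-sectional area A = 201 × 11.9 = 2392 m².
From Q = K·A·i, i = Q / (K·A) = 69400 / (795.0 × 2392) = 0.03650.

0.0365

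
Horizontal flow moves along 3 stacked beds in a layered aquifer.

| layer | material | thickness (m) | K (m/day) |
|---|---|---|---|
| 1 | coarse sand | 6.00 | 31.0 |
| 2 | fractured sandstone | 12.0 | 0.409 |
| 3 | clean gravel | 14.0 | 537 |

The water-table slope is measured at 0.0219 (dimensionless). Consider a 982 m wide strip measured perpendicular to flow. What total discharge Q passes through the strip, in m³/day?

Flow is parallel to layering, so each bed carries its own Darcy discharge and the transmissivities add.
Σ(K_i·b_i) = 31.0×6.00 + 0.409×12.0 + 537×14.0 = 7709 m²/day.
Hydraulic gradient i = 0.0219.
Q = Σ(K_i·b_i) · W · i = 7709 × 982 × 0.02190 = 1.658e+05 m³/day.

166000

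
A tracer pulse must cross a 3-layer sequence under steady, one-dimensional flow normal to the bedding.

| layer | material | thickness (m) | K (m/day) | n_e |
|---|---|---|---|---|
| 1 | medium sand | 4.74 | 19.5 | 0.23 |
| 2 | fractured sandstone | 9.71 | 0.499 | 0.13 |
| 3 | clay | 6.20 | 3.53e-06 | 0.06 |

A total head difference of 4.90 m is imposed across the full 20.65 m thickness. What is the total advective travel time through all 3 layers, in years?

With flow normal to the layers, continuity requires the same specific discharge q through every layer.
Σ(b_i/K_i) = 4.74/19.5 + 9.71/0.499 + 6.20/3.53e-06 = 1.756e+06 d.
q = Δh / Σ(b_i/K_i) = 4.90 / 1.756e+06 = 2.790e-06 m/day.
In each layer the seepage velocity is v_i = q/n_i, so the layer transit time is t_i = b_i·n_i / q:
  layer 1 (medium sand): t_1 = 4.74 × 0.23 / 2.790e-06 = 3.908e+05 d
  layer 2 (fractured sandstone): t_2 = 9.71 × 0.13 / 2.790e-06 = 4.525e+05 d
  layer 3 (clay): t_3 = 6.20 × 0.06 / 2.790e-06 = 1.333e+05 d
Total t = Σ t_i = 9.766e+05 days = 2674 years.

2670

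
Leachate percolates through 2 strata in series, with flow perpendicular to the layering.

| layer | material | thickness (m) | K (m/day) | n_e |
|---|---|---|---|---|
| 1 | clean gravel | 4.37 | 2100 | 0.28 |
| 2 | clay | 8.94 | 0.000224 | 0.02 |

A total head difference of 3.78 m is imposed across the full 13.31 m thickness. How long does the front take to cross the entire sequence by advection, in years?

40.5

With flow normal to the layers, continuity requires the same specific discharge q through every layer.
Σ(b_i/K_i) = 4.37/2100 + 8.94/0.000224 = 39911 d.
q = Δh / Σ(b_i/K_i) = 3.78 / 39911 = 9.471e-05 m/day.
In each layer the seepage velocity is v_i = q/n_i, so the layer transit time is t_i = b_i·n_i / q:
  layer 1 (clean gravel): t_1 = 4.37 × 0.28 / 9.471e-05 = 12919 d
  layer 2 (clay): t_2 = 8.94 × 0.02 / 9.471e-05 = 1888 d
Total t = Σ t_i = 14807 days = 40.54 years.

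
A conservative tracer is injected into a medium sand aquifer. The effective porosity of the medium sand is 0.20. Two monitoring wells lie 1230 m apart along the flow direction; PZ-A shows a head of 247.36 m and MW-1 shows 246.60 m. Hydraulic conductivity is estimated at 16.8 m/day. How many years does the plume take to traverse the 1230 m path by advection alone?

Hydraulic gradient i = (247.36 − 246.60) / 1230 = 0.76 / 1230 = 0.0006179.
Darcy flux q = K · i = 16.80 × 0.0006179 = 0.01038 m/day.
Seepage velocity v = q / n_e = 0.01038 / 0.20 = 0.05190 m/day.
Travel time t = L / v = 1230 / 0.05190 = 23698 days = 64.88 years.

64.9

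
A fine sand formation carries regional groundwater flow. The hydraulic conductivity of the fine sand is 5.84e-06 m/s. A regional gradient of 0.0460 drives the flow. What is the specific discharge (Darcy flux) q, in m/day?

Convert K: 5.84e-06 m/s × 86400 = 0.5046 m/day.
Hydraulic gradient i = 0.0460.
Specific discharge q = K · i = 0.5046 × 0.04600 = 0.02321 m/day.

0.0232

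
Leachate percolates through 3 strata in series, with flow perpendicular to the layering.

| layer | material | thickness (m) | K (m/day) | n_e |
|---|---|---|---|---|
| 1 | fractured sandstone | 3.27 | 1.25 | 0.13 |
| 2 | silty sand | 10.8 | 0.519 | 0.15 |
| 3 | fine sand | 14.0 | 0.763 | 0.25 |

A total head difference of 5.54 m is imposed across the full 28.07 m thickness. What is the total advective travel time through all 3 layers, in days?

With flow normal to the layers, continuity requires the same specific discharge q through every layer.
Σ(b_i/K_i) = 3.27/1.25 + 10.8/0.519 + 14.0/0.763 = 41.77 d.
q = Δh / Σ(b_i/K_i) = 5.54 / 41.77 = 0.1326 m/day.
In each layer the seepage velocity is v_i = q/n_i, so the layer transit time is t_i = b_i·n_i / q:
  layer 1 (fractured sandstone): t_1 = 3.27 × 0.13 / 0.1326 = 3.205 d
  layer 2 (silty sand): t_2 = 10.8 × 0.15 / 0.1326 = 12.22 d
  layer 3 (fine sand): t_3 = 14.0 × 0.25 / 0.1326 = 26.39 d
Total t = Σ t_i = 41.81 days.

41.8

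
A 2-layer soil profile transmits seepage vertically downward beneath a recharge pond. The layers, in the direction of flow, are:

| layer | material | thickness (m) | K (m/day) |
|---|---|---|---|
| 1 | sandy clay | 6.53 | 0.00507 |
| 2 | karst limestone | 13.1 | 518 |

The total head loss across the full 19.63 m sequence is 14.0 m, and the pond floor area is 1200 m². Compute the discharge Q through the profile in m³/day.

13.0

Flow is perpendicular to layering, so the layers act in series and the equivalent K is the thickness-weighted harmonic mean.
Total thickness L = 6.53 + 13.1 = 19.63 m.
Σ(b_i/K_i) = 6.53/0.00507 + 13.1/518 = 1288 d.
K_eq = L / Σ(b_i/K_i) = 19.63 / 1288 = 0.01524 m/day.
Q = K_eq · A · (Δh/L) = 0.01524 × 1200 × (14.0/19.63) = 13.04 m³/day.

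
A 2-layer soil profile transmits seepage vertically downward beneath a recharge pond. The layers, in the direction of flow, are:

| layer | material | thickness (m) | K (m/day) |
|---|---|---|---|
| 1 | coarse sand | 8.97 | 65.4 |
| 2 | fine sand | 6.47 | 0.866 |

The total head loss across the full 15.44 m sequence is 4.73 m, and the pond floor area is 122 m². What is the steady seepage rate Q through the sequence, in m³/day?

Flow is perpendicular to layering, so the layers act in series and the equivalent K is the thickness-weighted harmonic mean.
Total thickness L = 8.97 + 6.47 = 15.44 m.
Σ(b_i/K_i) = 8.97/65.4 + 6.47/0.866 = 7.608 d.
K_eq = L / Σ(b_i/K_i) = 15.44 / 7.608 = 2.029 m/day.
Q = K_eq · A · (Δh/L) = 2.029 × 122 × (4.73/15.44) = 75.85 m³/day.

75.8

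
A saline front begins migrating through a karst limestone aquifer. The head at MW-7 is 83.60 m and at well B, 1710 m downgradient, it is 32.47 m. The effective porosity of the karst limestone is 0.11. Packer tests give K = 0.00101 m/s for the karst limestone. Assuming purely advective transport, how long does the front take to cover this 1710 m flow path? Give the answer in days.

72.1

Convert K: 0.00101 m/s × 86400 = 87.26 m/day.
Hydraulic gradient i = (83.60 − 32.47) / 1710 = 51.13 / 1710 = 0.02990.
Darcy flux q = K · i = 87.26 × 0.02990 = 2.609 m/day.
Seepage velocity v = q / n_e = 2.609 / 0.11 = 23.72 m/day.
Travel time t = L / v = 1710 / 23.72 = 72.09 days.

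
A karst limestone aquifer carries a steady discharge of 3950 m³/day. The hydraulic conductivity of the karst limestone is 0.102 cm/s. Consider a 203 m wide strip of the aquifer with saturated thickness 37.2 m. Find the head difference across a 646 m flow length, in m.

Convert K: 0.102 cm/s × 864 = 88.13 m/day.
Cross-sectional area A = 203 × 37.2 = 7552 m².
From Q = K·A·i, i = Q / (K·A) = 3950 / (88.13 × 7552) = 0.005935.
Head loss Δh = i · L = 0.005935 × 646 = 3.834 m.

3.83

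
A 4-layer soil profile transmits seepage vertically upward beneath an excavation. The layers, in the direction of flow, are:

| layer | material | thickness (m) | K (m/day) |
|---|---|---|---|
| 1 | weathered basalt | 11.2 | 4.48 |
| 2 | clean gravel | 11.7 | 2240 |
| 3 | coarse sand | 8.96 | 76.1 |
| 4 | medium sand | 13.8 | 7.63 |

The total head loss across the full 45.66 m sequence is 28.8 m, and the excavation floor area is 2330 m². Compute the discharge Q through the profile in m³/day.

Flow is perpendicular to layering, so the layers act in series and the equivalent K is the thickness-weighted harmonic mean.
Total thickness L = 11.2 + 11.7 + 8.96 + 13.8 = 45.66 m.
Σ(b_i/K_i) = 11.2/4.48 + 11.7/2240 + 8.96/76.1 + 13.8/7.63 = 4.432 d.
K_eq = L / Σ(b_i/K_i) = 45.66 / 4.432 = 10.30 m/day.
Q = K_eq · A · (Δh/L) = 10.30 × 2330 × (28.8/45.66) = 15142 m³/day.

15100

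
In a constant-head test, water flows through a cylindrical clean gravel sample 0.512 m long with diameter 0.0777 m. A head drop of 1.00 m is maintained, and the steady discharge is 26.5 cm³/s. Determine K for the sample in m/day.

Cross-sectional area A = π·(d/2)² = π × (0.0777/2)² = 0.004742 m².
Convert discharge: 26.5 cm³/s = 2.650e-05 m³/s.
Darcy's law rearranged: K = Q·L / (A·Δh) = 2.650e-05 × 0.512 / (0.004742 × 1.00) = 0.002861 m/s = 247.2 m/day.

247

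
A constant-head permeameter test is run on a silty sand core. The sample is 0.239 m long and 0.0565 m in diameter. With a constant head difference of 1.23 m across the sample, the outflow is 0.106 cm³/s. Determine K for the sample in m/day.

Cross-sectional area A = π·(d/2)² = π × (0.0565/2)² = 0.002507 m².
Convert discharge: 0.106 cm³/s = 1.060e-07 m³/s.
Darcy's law rearranged: K = Q·L / (A·Δh) = 1.060e-07 × 0.239 / (0.002507 × 1.23) = 8.215e-06 m/s = 0.7098 m/day.

0.710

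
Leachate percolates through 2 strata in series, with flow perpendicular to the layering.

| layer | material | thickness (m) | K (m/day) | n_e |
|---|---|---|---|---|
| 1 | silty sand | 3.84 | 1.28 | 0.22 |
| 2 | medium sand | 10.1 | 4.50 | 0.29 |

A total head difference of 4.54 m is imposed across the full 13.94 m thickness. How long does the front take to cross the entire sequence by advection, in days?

With flow normal to the layers, continuity requires the same specific discharge q through every layer.
Σ(b_i/K_i) = 3.84/1.28 + 10.1/4.50 = 5.244 d.
q = Δh / Σ(b_i/K_i) = 4.54 / 5.244 = 0.8657 m/day.
In each layer the seepage velocity is v_i = q/n_i, so the layer transit time is t_i = b_i·n_i / q:
  layer 1 (silty sand): t_1 = 3.84 × 0.22 / 0.8657 = 0.9759 d
  layer 2 (medium sand): t_2 = 10.1 × 0.29 / 0.8657 = 3.383 d
Total t = Σ t_i = 4.359 days.

4.36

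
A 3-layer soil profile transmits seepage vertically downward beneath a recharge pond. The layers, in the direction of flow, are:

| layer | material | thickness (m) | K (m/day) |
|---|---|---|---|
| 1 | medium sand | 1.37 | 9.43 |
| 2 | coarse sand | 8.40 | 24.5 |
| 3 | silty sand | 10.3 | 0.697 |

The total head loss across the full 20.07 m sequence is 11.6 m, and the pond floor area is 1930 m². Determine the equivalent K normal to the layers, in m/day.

1.31

Flow is perpendicular to layering, so the layers act in series and the equivalent K is the thickness-weighted harmonic mean.
Total thickness L = 1.37 + 8.40 + 10.3 = 20.07 m.
Σ(b_i/K_i) = 1.37/9.43 + 8.40/24.5 + 10.3/0.697 = 15.27 d.
K_eq = L / Σ(b_i/K_i) = 20.07 / 15.27 = 1.315 m/day.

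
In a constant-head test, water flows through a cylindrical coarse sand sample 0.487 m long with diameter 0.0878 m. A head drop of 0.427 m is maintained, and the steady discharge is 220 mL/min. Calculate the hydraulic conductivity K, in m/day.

Cross-sectional area A = π·(d/2)² = π × (0.0878/2)² = 0.006055 m².
Convert discharge: 220 mL/min = 3.667e-06 m³/s.
Darcy's law rearranged: K = Q·L / (A·Δh) = 3.667e-06 × 0.487 / (0.006055 × 0.427) = 0.0006907 m/s = 59.68 m/day.

59.7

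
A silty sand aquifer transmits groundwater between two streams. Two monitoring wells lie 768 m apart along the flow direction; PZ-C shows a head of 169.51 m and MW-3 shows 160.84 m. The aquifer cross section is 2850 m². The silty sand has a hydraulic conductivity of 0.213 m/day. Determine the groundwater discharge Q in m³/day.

6.85

Hydraulic gradient i = (169.51 − 160.84) / 768 = 8.67 / 768 = 0.01129.
Darcy's law: Q = K · A · i = 0.2130 × 2850 × 0.01129 = 6.853 m³/day.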